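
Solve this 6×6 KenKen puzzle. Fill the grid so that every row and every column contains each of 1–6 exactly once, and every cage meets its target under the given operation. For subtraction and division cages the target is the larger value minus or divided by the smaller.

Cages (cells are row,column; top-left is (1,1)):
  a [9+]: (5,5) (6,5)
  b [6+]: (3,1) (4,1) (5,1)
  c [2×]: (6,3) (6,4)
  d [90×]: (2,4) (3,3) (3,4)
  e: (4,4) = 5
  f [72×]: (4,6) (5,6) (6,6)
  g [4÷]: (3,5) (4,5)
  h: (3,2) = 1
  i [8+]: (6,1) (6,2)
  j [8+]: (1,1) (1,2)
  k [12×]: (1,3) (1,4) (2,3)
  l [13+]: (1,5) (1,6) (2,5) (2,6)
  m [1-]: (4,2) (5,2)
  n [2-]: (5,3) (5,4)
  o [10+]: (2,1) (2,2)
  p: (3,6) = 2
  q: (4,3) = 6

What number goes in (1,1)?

6

Cage h is given; hence (3,2) = 1.
1 is placed in row 3, which forces (3,5) = 4.
Cage p is given, so (3,6) = 2.
Cage q is a single given cell, so (4,3) = 6.
Cage e is a single given cell, leaving (4,4) = 5.
4 is placed in column 5, leaving (4,5) = 1.
2 is placed in row 3; hence (3,1) = 3.
The 3 cells of cage d must have product 90, leaving (3,3) = 5.
Row 3 now contains 3, which forces (3,4) = 6.
The 3 cells of cage b must have sum 6, which forces (4,1) = 2.
The 3 cells of cage b must have sum 6, so (5,1) = 1.
6 is placed in column 4, leaving (2,4) = 3.
Cage k has product 12; hence (1,3) = 3.
Cage j needs two cells with sum 8, leaving (1,1) = 6.
Row 1 already has 3, so (1,2) = 2.
Row 1 now contains 2, leaving (1,5) = 5.
6 is placed in column 1, so (2,1) = 4.
Row 2 already has 4; hence (2,2) = 6.
6 is placed in row 2; hence (2,5) = 2.
6 is placed in column 1; hence (6,1) = 5.
2 is placed in column 2, which forces (6,2) = 3.
Row 6 now contains 3, leaving (6,5) = 6.
Row 6 already has 6, so (6,6) = 4.
Cage k needs product 12, leaving (1,4) = 4.
Column 6 already has 4, leaving (1,6) = 1.
Row 2 now contains 2, leaving (2,3) = 1.
The 4 cells of cage l must have sum 13, so (2,6) = 5.
3 is placed in column 2, which forces (4,2) = 4.
Column 6 already has 4, leaving (4,6) = 3.
The two cells of cage m must have difference 1, which forces (5,2) = 5.
Column 4 already has 4, leaving (5,4) = 2.
6 is placed in column 5; hence (5,5) = 3.
Cage f needs product 72, leaving (5,6) = 6.
Column 3 now contains 1, so (6,3) = 2.
Column 4 already has 2, leaving (6,4) = 1.
Row 5 now contains 2; hence (5,3) = 4.
The full grid is 6 2 3 4 5 1 / 4 6 1 3 2 5 / 3 1 5 6 4 2 / 2 4 6 5 1 3 / 1 5 4 2 3 6 / 5 3 2 1 6 4.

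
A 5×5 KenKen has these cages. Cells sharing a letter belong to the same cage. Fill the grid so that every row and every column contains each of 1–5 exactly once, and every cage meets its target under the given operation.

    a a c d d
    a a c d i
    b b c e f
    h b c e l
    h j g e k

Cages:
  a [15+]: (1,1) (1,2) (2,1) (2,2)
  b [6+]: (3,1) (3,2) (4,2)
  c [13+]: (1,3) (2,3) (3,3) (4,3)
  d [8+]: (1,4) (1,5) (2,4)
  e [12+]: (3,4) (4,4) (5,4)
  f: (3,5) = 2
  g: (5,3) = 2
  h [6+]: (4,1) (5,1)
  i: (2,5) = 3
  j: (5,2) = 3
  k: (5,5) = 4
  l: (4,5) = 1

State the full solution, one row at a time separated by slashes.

Cage i is a single given cell, leaving (2,5) = 3.
F is a freebie, which forces (3,5) = 2.
Cage l is a single given cell, leaving (4,5) = 1.
J is a freebie, leaving (5,2) = 3.
Cage g is a single given cell, so (5,3) = 2.
Cage k is given; hence (5,5) = 4.
Column 5 already has 4, so (1,5) = 5.
Cage b needs sum 6, leaving (3,1) = 3.
Cage b has sum 6, so (3,2) = 1.
3 is placed in row 3, which forces (3,4) = 4.
The two cells of cage h must have sum 6; hence (4,1) = 5.
Column 2 now contains 3, so (4,2) = 2.
Column 4 now contains 4, leaving (4,4) = 3.
Cage h's pair has sum 6, which forces (5,1) = 1.
4 is placed in row 5, which forces (5,4) = 5.
The 4 cells of cage a must have sum 15; hence (1,1) = 2.
2 is placed in column 2, which forces (1,2) = 4.
The 4 cells of cage c must have sum 13; hence (1,3) = 3.
2 is placed in row 1; hence (1,4) = 1.
Cage a needs sum 15, so (2,1) = 4.
Cage a has sum 15, which forces (2,2) = 5.
Cage c needs sum 13, so (2,3) = 1.
Column 4 now contains 1, which forces (2,4) = 2.
Row 3 already has 4, so (3,3) = 5.
Row 4 now contains 3; hence (4,3) = 4.

2 4 3 1 5 / 4 5 1 2 3 / 3 1 5 4 2 / 5 2 4 3 1 / 1 3 2 5 4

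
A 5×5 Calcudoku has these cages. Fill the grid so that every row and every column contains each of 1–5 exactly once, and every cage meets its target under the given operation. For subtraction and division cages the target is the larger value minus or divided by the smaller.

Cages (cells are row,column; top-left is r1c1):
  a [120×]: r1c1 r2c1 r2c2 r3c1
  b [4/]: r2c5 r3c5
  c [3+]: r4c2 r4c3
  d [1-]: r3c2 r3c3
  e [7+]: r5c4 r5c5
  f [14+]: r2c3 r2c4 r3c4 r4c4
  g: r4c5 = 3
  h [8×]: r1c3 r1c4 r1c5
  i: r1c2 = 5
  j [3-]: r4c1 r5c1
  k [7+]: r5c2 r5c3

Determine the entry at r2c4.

Cage i is given; hence r1c2 = 5.
G is a freebie; hence r4c5 = 3.
The only place for 3 in row 1 is r1c1.
The only place for 1 in row 5 is r5c1.
The two cells of cage j must have difference 3, so r4c1 = 4.
The 4 cells of cage a must have product 120, which forces r2c2 = 4.
Row 2 now contains 4, leaving r2c5 = 1.
Column 5 now contains 1, leaving r3c5 = 4.
Column 5 now contains 4; hence r1c5 = 2.
Cage f has sum 14, which forces r2c3 = 5.
The 4 cells of cage f must have sum 14, leaving r2c4 = 3.
5 is placed in column 3, leaving r5c3 = 4.
Column 5 already has 2, leaving r5c5 = 5.
Column 3 already has 4, which forces r1c3 = 1.
The 3 cells of cage h must have product 8; hence r1c4 = 4.
5 is placed in row 2; hence r2c1 = 2.
Cage a needs product 120, so r3c1 = 5.
Row 3 already has 5, so r3c4 = 1.
1 is placed in column 3, so r4c3 = 2.
1 is placed in column 4, which forces r4c4 = 5.
The two cells of cage k must have sum 7, which forces r5c2 = 3.
5 is placed in row 5; hence r5c4 = 2.
3 is placed in column 2, leaving r3c2 = 2.
Column 3 already has 2, leaving r3c3 = 3.
2 is placed in row 4; hence r4c2 = 1.
Completed grid: 3 5 1 4 2 / 2 4 5 3 1 / 5 2 3 1 4 / 4 1 2 5 3 / 1 3 4 2 5.

3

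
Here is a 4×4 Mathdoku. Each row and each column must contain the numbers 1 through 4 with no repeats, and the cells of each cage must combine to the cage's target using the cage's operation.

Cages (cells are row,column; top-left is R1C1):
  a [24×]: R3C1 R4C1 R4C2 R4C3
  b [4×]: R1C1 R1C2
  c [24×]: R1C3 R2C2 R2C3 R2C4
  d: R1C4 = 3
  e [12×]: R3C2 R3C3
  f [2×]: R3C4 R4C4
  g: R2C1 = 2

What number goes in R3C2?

4

Cage d is a single given cell, so R1C4 = 3.
Cage g is a single given cell, so R2C1 = 2.
Cage c has product 24, so R1C3 = 2.
The 4 cells of cage a must have product 24, which forces R4C2 = 2.
2 is placed in row 4, which forces R4C4 = 1.
Column 4 now contains 1, leaving R2C4 = 4.
Cage a has product 24, so R3C1 = 1.
Column 4 now contains 1, which forces R3C4 = 2.
1 is placed in column 1; hence R1C1 = 4.
Cage b's pair has product 4, so R1C2 = 1.
1 is placed in column 2, leaving R2C2 = 3.
3 is placed in row 2, so R2C3 = 1.
Column 2 already has 3, so R3C2 = 4.
4 is placed in row 3, so R3C3 = 3.
Column 1 now contains 4, so R4C1 = 3.
Column 3 already has 3, leaving R4C3 = 4.
Filled in: 4 1 2 3 / 2 3 1 4 / 1 4 3 2 / 3 2 4 1.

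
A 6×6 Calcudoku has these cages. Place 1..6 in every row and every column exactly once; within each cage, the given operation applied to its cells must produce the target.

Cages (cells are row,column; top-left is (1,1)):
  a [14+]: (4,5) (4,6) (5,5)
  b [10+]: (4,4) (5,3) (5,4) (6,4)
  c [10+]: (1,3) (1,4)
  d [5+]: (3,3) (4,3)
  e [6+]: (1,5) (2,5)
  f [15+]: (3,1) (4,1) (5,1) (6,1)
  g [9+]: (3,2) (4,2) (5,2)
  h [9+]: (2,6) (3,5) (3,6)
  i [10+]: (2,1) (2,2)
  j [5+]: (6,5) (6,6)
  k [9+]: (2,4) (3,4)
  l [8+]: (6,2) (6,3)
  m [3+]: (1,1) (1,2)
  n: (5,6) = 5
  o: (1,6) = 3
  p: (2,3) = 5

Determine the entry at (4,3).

Cage o is a single given cell, which forces (1,6) = 3.
Cage p is given, leaving (2,3) = 5.
Cage n is a single given cell, leaving (5,6) = 5.
The only place for 5 in row 1 is (1,5).
The two cells of cage e must have sum 6, which forces (2,5) = 1.
Row 2 needs a 2, and only (2,6) is open for it.
The two cells of cage j must have sum 5, which forces (6,5) = 4.
2 is placed in column 6, which forces (6,6) = 1.
Cage h has sum 9, so (3,5) = 3.
Column 6 now contains 1; hence (3,6) = 4.
Cage a needs sum 14, so (4,5) = 2.
Cage a has sum 14; hence (4,6) = 6.
Column 5 now contains 4, so (5,5) = 6.
The only place for 3 in row 2 is (2,4).
Cage k's pair has sum 9, so (3,4) = 6.
Column 4 now contains 6, leaving (6,4) = 2.
Cage c needs two cells with sum 10; hence (1,3) = 6.
Column 4 now contains 6, leaving (1,4) = 4.
Column 4 now contains 4, so (5,4) = 1.
Cage f has sum 15; hence (6,1) = 6.
Cage l's pair has sum 8; hence (6,2) = 5.
The two cells of cage l must have sum 8, which forces (6,3) = 3.
Column 1 now contains 6, which forces (2,1) = 4.
The two cells of cage i must have sum 10; hence (2,2) = 6.
Cage g needs sum 9, leaving (3,2) = 2.
The two cells of cage d must have sum 5, which forces (3,3) = 1.
Column 3 already has 3, which forces (4,3) = 4.
1 is placed in column 4; hence (4,4) = 5.
Column 1 already has 4, so (5,1) = 3.
Row 5 already has 3, so (5,2) = 4.
Column 3 already has 3, which forces (5,3) = 2.
The two cells of cage m must have sum 3; hence (1,1) = 2.
2 is placed in column 2, so (1,2) = 1.
Row 3 already has 1, leaving (3,1) = 5.
3 is placed in column 1; hence (4,1) = 1.
Row 4 now contains 4, which forces (4,2) = 3.
Filled in: 2 1 6 4 5 3 / 4 6 5 3 1 2 / 5 2 1 6 3 4 / 1 3 4 5 2 6 / 3 4 2 1 6 5 / 6 5 3 2 4 1.

4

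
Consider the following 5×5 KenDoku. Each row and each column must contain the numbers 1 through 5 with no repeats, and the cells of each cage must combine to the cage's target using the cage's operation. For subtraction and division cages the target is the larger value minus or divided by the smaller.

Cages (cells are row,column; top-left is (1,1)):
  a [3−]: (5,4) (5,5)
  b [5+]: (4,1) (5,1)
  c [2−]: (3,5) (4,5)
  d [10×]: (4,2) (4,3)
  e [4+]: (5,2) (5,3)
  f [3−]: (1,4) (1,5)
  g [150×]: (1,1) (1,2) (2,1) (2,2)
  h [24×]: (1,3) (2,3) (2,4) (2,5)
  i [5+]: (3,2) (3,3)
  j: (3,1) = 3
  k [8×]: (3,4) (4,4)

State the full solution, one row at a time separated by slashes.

5 3 2 1 4 / 2 5 4 3 1 / 3 4 1 2 5 / 1 2 5 4 3 / 4 1 3 5 2

Cage j is given, leaving (3,1) = 3.
In row 3, 5 can only go at (3,5), so (3,5) = 5.
Cage c's pair has difference 2, leaving (4,5) = 3.
The only place for 2 in row 3 is (3,4).
2 is placed in column 4, leaving (4,4) = 4.
Row 4 now contains 4, which forces (4,1) = 1.
Cage b needs two cells with sum 5, which forces (5,1) = 4.
Row 5 now contains 4, so (5,5) = 2.
Cage f needs two cells with difference 3, which forces (1,4) = 1.
Column 5 already has 2, leaving (1,5) = 4.
Column 4 now contains 1, which forces (2,4) = 3.
Column 5 now contains 4, leaving (2,5) = 1.
Cage a needs two cells with difference 3, leaving (5,4) = 5.
Cage g needs product 150, leaving (1,1) = 5.
The 4 cells of cage g must have product 150, so (1,2) = 3.
Cage h needs product 24, which forces (1,3) = 2.
Cage g needs product 150, so (2,1) = 2.
Row 2 already has 3, which forces (2,2) = 5.
Cage h needs product 24; hence (2,3) = 4.
4 is placed in column 3, which forces (3,3) = 1.
Column 2 already has 5, which forces (4,2) = 2.
2 is placed in column 3, so (4,3) = 5.
Column 2 now contains 3; hence (5,2) = 1.
1 is placed in column 3, which forces (5,3) = 3.
1 is placed in row 3, so (3,2) = 4.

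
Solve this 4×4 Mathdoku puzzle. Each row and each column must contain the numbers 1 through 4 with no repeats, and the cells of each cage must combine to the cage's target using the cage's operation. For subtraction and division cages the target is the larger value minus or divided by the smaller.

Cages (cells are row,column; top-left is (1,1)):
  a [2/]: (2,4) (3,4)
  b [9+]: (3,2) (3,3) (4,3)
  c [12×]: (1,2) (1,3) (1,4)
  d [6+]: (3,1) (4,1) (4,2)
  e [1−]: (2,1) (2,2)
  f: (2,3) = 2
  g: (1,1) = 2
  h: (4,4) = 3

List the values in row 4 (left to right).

1 2 4 3

Cage g is given, which forces (1,1) = 2.
F is a freebie; hence (2,3) = 2.
H is a freebie; hence (4,4) = 3.
Cage a's pair has quotient 2, so (3,4) = 2.
3 is placed in row 4, so (4,3) = 4.
Cage d has sum 6, so (3,1) = 3.
Row 3 already has 2; hence (3,2) = 4.
Cage b needs sum 9, which forces (3,3) = 1.
Row 4 already has 4; hence (4,1) = 1.
The 3 cells of cage d must have sum 6, leaving (4,2) = 2.
Cage c has product 12, so (1,2) = 1.
1 is placed in column 3, which forces (1,3) = 3.
The 3 cells of cage c must have product 12, which forces (1,4) = 4.
Column 1 now contains 3; hence (2,1) = 4.
Column 2 already has 4; hence (2,2) = 3.
Column 4 already has 4, so (2,4) = 1.
The full grid is 2 1 3 4 / 4 3 2 1 / 3 4 1 2 / 1 2 4 3.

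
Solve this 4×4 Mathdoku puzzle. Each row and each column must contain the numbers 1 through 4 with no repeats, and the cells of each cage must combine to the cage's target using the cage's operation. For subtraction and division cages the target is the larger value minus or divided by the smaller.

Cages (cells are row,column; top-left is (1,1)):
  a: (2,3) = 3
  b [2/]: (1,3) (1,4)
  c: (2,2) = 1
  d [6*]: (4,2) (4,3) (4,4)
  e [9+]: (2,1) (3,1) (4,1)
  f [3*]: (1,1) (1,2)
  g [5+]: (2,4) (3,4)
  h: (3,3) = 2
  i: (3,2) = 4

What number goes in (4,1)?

4

Cage c is given, so (2,2) = 1.
Cage a is given, which forces (2,3) = 3.
Cage i is a single given cell; hence (3,2) = 4.
Cage h is given; hence (3,3) = 2.
2 is placed in column 3, leaving (4,3) = 1.
Cage f's pair has product 3, so (1,1) = 1.
Column 2 already has 1, which forces (1,2) = 3.
Column 3 now contains 1, which forces (1,3) = 4.
Cage b needs two cells with quotient 2, which forces (1,4) = 2.
Column 4 already has 2, leaving (2,4) = 4.
Row 3 already has 2, so (3,1) = 3.
3 is placed in row 3; hence (3,4) = 1.
Column 2 already has 3; hence (4,2) = 2.
Column 4 already has 2, which forces (4,4) = 3.
Row 2 already has 4, leaving (2,1) = 2.
Row 4 now contains 2, leaving (4,1) = 4.
Filled in: 1 3 4 2 / 2 1 3 4 / 3 4 2 1 / 4 2 1 3.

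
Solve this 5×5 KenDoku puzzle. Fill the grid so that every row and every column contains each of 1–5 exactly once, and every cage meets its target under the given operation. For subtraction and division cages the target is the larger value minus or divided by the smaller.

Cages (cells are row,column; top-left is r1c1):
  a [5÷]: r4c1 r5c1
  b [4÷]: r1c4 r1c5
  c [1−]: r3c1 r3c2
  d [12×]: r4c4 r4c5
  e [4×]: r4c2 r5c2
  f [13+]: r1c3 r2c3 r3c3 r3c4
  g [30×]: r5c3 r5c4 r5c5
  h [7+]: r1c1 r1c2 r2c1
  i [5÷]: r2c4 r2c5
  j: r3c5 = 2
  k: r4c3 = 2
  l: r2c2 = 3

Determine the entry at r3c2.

Cage l is given, leaving r2c2 = 3.
Cage j is given; hence r3c5 = 2.
K is a freebie; hence r4c3 = 2.
The 3 cells of cage g must have product 30; hence r5c4 = 2.
The only place for 2 in row 2 is r2c1.
In row 1, 2 can only go at r1c2, so r1c2 = 2.
Cage h has sum 7, so r1c1 = 3.
In row 1, 5 can only go at r1c3, so r1c3 = 5.
Column 3 already has 5; hence r5c3 = 3.
Cage g needs product 30, which forces r5c5 = 5.
Cage i's pair has quotient 5, so r2c4 = 5.
Column 5 already has 5, so r2c5 = 1.
Cage f has sum 13, which forces r3c4 = 3.
Cage a needs two cells with quotient 5, which forces r4c1 = 5.
3 is placed in column 4; hence r4c4 = 4.
Row 4 already has 4, which forces r4c5 = 3.
5 is placed in row 5, so r5c1 = 1.
1 is placed in row 5, which forces r5c2 = 4.
4 is placed in column 4; hence r1c4 = 1.
Column 5 now contains 1, so r1c5 = 4.
1 is placed in row 2, leaving r2c3 = 4.
5 is placed in column 1, which forces r3c1 = 4.
Column 2 now contains 4; hence r3c2 = 5.
Cage f has sum 13, which forces r3c3 = 1.
Row 4 already has 4, which forces r4c2 = 1.
The full grid is 3 2 5 1 4 / 2 3 4 5 1 / 4 5 1 3 2 / 5 1 2 4 3 / 1 4 3 2 5.

5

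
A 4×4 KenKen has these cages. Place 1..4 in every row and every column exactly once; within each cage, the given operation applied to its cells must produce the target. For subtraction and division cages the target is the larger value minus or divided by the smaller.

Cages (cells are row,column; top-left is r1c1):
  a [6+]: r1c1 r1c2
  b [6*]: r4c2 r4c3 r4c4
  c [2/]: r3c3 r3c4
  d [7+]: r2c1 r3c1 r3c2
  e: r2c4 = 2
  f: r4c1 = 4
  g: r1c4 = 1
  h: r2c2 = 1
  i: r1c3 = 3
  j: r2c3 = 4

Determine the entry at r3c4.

Cage i is a single given cell; hence r1c3 = 3.
Cage g is a single given cell, which forces r1c4 = 1.
Cage h is a single given cell, so r2c2 = 1.
Cage j is given, so r2c3 = 4.
E is a freebie; hence r2c4 = 2.
2 is placed in column 4; hence r3c4 = 4.
Cage f is a single given cell, so r4c1 = 4.
2 is placed in column 4; hence r4c4 = 3.
Column 1 now contains 4; hence r1c1 = 2.
The two cells of cage a must have sum 6; hence r1c2 = 4.
Row 2 already has 2, so r2c1 = 3.
Cage d has sum 7, leaving r3c1 = 1.
Cage d needs sum 7, so r3c2 = 3.
Cage c's pair has quotient 2; hence r3c3 = 2.
Row 4 already has 3, so r4c2 = 2.
Cage b has product 6, so r4c3 = 1.
The full grid is 2 4 3 1 / 3 1 4 2 / 1 3 2 4 / 4 2 1 3.

4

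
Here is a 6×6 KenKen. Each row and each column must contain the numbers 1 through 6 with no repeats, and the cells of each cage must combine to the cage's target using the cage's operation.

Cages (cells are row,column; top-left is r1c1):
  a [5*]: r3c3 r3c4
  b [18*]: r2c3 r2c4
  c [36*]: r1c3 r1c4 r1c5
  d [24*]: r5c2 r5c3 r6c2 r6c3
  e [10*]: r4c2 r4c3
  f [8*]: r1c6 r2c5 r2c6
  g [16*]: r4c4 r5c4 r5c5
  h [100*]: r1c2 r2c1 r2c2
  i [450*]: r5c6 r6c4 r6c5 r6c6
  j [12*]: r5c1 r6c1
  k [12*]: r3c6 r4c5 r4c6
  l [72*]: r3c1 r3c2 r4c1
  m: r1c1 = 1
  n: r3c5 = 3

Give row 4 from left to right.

3 2 5 4 1 6

Cage m is a single given cell, leaving r1c1 = 1.
Cage h needs product 100; hence r1c2 = 5.
Cage h has product 100, leaving r2c1 = 5.
Cage h has product 100, so r2c2 = 4.
N is a freebie, leaving r3c5 = 3.
5 is placed in column 2; hence r4c2 = 2.
Row 4 now contains 2, which forces r4c3 = 5.
Row 4 now contains 2; hence r4c4 = 4.
Column 4 already has 4, which forces r5c4 = 1.
The 4 cells of cage i must have product 450, so r5c6 = 5.
The 3 cells of cage f must have product 8, leaving r1c6 = 4.
Row 3 now contains 3, which forces r3c2 = 6.
Column 3 now contains 5, which forces r3c3 = 1.
1 is placed in column 4; hence r3c4 = 5.
Column 6 already has 4, so r3c6 = 2.
Cage d has product 24; hence r5c2 = 3.
Cage g has product 16, which forces r5c5 = 4.
The 4 cells of cage d must have product 24, so r6c2 = 1.
Cage f has product 8, so r2c5 = 2.
Column 6 already has 2, which forces r2c6 = 1.
Row 3 now contains 2, which forces r3c1 = 4.
The 3 cells of cage l must have product 72, which forces r4c1 = 3.
Column 6 already has 1, which forces r4c6 = 6.
Row 5 now contains 4, which forces r5c3 = 2.
Cage d needs product 24, which forces r6c3 = 4.
Cage i needs product 450, leaving r6c5 = 5.
Column 6 already has 6; hence r6c6 = 3.
The 3 cells of cage c must have product 36, leaving r1c3 = 3.
Cage c has product 36, leaving r1c4 = 2.
Column 5 already has 2, which forces r1c5 = 6.
Column 3 now contains 3, so r2c3 = 6.
6 is placed in row 2, so r2c4 = 3.
6 is placed in row 4, which forces r4c5 = 1.
2 is placed in row 5, so r5c1 = 6.
The two cells of cage j must have product 12, so r6c1 = 2.
Row 6 already has 3, leaving r6c4 = 6.
Filled in: 1 5 3 2 6 4 / 5 4 6 3 2 1 / 4 6 1 5 3 2 / 3 2 5 4 1 6 / 6 3 2 1 4 5 / 2 1 4 6 5 3.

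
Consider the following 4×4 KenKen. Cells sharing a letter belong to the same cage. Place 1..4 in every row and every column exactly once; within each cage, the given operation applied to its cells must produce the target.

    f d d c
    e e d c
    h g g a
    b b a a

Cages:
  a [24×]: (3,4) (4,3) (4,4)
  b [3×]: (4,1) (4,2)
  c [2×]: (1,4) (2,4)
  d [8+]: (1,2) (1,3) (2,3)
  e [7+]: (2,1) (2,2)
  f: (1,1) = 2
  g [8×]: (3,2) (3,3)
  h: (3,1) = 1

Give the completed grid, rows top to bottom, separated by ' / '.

Cage f is given, which forces (1,1) = 2.
2 is placed in row 1, so (1,4) = 1.
Column 4 now contains 1; hence (2,4) = 2.
H is a freebie, which forces (3,1) = 1.
Column 1 now contains 1, leaving (4,1) = 3.
3 is placed in row 4; hence (4,2) = 1.
3 is placed in row 4, leaving (4,4) = 4.
3 is placed in column 1, leaving (2,1) = 4.
Cage e's pair has sum 7; hence (2,2) = 3.
Cage d needs sum 8; hence (2,3) = 1.
4 is placed in column 4, which forces (3,4) = 3.
4 is placed in row 4; hence (4,3) = 2.
Column 2 already has 3, leaving (1,2) = 4.
The 3 cells of cage d must have sum 8, so (1,3) = 3.
Cage g needs two cells with product 8, so (3,2) = 2.
2 is placed in column 3, leaving (3,3) = 4.

2 4 3 1 / 4 3 1 2 / 1 2 4 3 / 3 1 2 4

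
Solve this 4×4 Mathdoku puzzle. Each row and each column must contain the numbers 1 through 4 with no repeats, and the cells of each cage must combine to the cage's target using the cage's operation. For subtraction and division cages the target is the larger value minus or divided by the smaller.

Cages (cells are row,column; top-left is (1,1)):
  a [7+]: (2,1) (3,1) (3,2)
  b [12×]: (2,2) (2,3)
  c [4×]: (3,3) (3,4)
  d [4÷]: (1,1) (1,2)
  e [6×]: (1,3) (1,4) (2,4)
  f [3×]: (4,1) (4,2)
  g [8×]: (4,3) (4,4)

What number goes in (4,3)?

4

Column 2 needs a 2, and only (3,2) is open for it.
In row 3, 3 can only go at (3,1), so (3,1) = 3.
The 3 cells of cage a must have sum 7, leaving (2,1) = 2.
Column 1 already has 3; hence (4,1) = 1.
The two cells of cage f must have product 3, so (4,2) = 3.
Column 1 now contains 1, which forces (1,1) = 4.
Cage d needs two cells with quotient 4, so (1,2) = 1.
Column 2 now contains 3; hence (2,2) = 4.
Cage b needs two cells with product 12, which forces (2,3) = 3.
Row 2 now contains 3, which forces (2,4) = 1.
Column 4 now contains 1, which forces (3,4) = 4.
Column 4 now contains 4; hence (4,4) = 2.
Column 3 already has 3; hence (1,3) = 2.
Column 4 already has 2; hence (1,4) = 3.
Row 3 now contains 4, so (3,3) = 1.
Row 4 now contains 2, so (4,3) = 4.
Filled in: 4 1 2 3 / 2 4 3 1 / 3 2 1 4 / 1 3 4 2.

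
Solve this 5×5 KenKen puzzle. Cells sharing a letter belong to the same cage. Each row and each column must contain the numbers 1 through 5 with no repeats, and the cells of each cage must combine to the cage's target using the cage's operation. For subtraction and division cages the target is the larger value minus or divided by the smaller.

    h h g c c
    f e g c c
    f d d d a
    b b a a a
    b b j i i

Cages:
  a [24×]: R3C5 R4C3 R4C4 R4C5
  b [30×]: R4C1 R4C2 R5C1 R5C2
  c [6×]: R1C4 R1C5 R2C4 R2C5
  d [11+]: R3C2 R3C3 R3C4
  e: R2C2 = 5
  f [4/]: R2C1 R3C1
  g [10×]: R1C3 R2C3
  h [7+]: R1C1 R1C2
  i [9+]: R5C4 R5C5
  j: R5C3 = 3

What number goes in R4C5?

Cage e is a single given cell, leaving R2C2 = 5.
5 is placed in row 2, leaving R2C3 = 2.
Cage j is a single given cell, leaving R5C3 = 3.
Column 3 now contains 2; hence R1C3 = 5.
Column 3 now contains 5, so R3C3 = 4.
Column 3 already has 4, which forces R4C3 = 1.
The two cells of cage f must have quotient 4, leaving R2C1 = 4.
4 is placed in row 3; hence R3C1 = 1.
4 is placed in row 3, leaving R3C2 = 2.
Cage d has sum 11; hence R3C4 = 5.
Row 3 now contains 2, leaving R3C5 = 3.
Column 2 now contains 2, which forces R4C2 = 3.
Column 2 now contains 2, leaving R5C2 = 1.
5 is placed in column 4; hence R5C4 = 4.
4 is placed in row 5, leaving R5C5 = 5.
Column 1 already has 4, so R1C1 = 3.
3 is placed in column 2, which forces R1C2 = 4.
The 4 cells of cage c must have product 6, leaving R1C4 = 1.
Cage c needs product 6, so R1C5 = 2.
Cage c has product 6; hence R2C4 = 3.
3 is placed in column 5, which forces R2C5 = 1.
The 4 cells of cage b must have product 30, leaving R4C1 = 5.
Column 4 already has 4, leaving R4C4 = 2.
The 4 cells of cage a must have product 24, leaving R4C5 = 4.
Row 5 now contains 5; hence R5C1 = 2.
The full grid is 3 4 5 1 2 / 4 5 2 3 1 / 1 2 4 5 3 / 5 3 1 2 4 / 2 1 3 4 5.

4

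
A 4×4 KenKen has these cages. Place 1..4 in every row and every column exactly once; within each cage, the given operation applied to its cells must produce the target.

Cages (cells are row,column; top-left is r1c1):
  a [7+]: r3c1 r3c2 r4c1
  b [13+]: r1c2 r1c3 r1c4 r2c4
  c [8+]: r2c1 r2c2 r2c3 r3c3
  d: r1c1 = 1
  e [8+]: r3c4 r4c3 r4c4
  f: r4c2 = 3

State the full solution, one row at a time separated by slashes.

Cage d is a single given cell, so r1c1 = 1.
Cage b has sum 13, leaving r2c4 = 4.
F is a freebie, which forces r4c2 = 3.
The 4 cells of cage c must have sum 8, leaving r3c3 = 2.
Cage e has sum 8, leaving r3c4 = 3.
Cage e needs sum 8, so r4c3 = 4.
The 3 cells of cage e must have sum 8; hence r4c4 = 1.
Cage b needs sum 13, which forces r1c2 = 4.
Column 3 already has 4; hence r1c3 = 3.
Column 4 already has 3; hence r1c4 = 2.
Column 3 already has 3; hence r2c3 = 1.
Row 3 now contains 3; hence r3c1 = 4.
2 is placed in row 3; hence r3c2 = 1.
4 is placed in row 4, leaving r4c1 = 2.
Column 1 already has 2, leaving r2c1 = 3.
Row 2 now contains 1, which forces r2c2 = 2.

1 4 3 2 / 3 2 1 4 / 4 1 2 3 / 2 3 4 1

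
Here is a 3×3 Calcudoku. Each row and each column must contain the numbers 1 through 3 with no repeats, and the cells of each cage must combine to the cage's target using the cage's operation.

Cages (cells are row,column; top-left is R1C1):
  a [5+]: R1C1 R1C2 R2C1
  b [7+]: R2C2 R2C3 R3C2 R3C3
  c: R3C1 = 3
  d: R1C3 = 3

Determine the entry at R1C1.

1

Cage d is given, so R1C3 = 3.
C is a freebie, which forces R3C1 = 3.
3 is placed in row 1, which forces R1C1 = 1.
Cage a needs sum 5, so R1C2 = 2.
The 3 cells of cage a must have sum 5, leaving R2C1 = 2.
Cage b needs sum 7, which forces R2C2 = 3.
Cage b needs sum 7, leaving R2C3 = 1.
The 4 cells of cage b must have sum 7; hence R3C2 = 1.
The 4 cells of cage b must have sum 7, which forces R3C3 = 2.
Filled in: 1 2 3 / 2 3 1 / 3 1 2.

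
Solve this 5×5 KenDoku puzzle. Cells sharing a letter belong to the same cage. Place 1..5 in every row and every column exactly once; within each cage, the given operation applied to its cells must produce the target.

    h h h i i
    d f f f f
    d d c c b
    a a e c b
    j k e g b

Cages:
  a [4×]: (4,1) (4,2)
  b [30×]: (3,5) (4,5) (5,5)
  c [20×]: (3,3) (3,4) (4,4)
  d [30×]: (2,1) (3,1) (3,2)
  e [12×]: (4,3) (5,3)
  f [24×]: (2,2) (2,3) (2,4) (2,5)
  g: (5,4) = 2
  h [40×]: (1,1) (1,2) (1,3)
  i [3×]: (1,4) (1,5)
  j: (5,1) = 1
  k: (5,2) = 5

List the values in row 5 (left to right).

1 5 4 2 3

Cage j is given, which forces (5,1) = 1.
K is a freebie, leaving (5,2) = 5.
G is a freebie, leaving (5,4) = 2.
2 is placed in row 5, leaving (5,5) = 3.
The two cells of cage i must have product 3; hence (1,4) = 3.
Column 5 now contains 3, so (1,5) = 1.
1 is placed in column 1, which forces (4,1) = 4.
Cage a's pair has product 4, leaving (4,2) = 1.
Cage e needs two cells with product 12, which forces (4,3) = 3.
Row 4 now contains 1, leaving (4,4) = 5.
Row 4 now contains 5, leaving (4,5) = 2.
3 is placed in row 5, so (5,3) = 4.
Cage h needs product 40, leaving (1,2) = 4.
Cage f needs product 24; hence (2,2) = 3.
The 4 cells of cage f must have product 24, leaving (2,3) = 2.
Cage f needs product 24, so (2,4) = 1.
Column 5 now contains 2, which forces (2,5) = 4.
3 is placed in column 2, leaving (3,2) = 2.
Cage c needs product 20; hence (3,3) = 1.
Cage c has product 20; hence (3,4) = 4.
Column 5 now contains 2, so (3,5) = 5.
Cage h has product 40; hence (1,1) = 2.
Column 3 now contains 2, so (1,3) = 5.
Row 2 already has 2, leaving (2,1) = 5.
5 is placed in row 3; hence (3,1) = 3.
Filled in: 2 4 5 3 1 / 5 3 2 1 4 / 3 2 1 4 5 / 4 1 3 5 2 / 1 5 4 2 3.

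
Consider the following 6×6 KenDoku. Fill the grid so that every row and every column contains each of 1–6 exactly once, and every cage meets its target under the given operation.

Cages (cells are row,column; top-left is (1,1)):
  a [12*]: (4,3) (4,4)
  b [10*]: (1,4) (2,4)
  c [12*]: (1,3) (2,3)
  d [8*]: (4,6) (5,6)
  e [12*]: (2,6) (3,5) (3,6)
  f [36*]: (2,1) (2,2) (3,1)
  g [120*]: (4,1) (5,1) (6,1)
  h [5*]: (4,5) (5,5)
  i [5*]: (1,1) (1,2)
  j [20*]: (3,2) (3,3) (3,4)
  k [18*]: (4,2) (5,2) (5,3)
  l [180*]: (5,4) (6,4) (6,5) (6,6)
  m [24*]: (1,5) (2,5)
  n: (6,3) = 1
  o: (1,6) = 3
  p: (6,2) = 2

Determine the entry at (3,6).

Cage o is a single given cell, which forces (1,6) = 3.
Cage p is given, leaving (6,2) = 2.
Cage n is given, leaving (6,3) = 1.
Row 2 needs a 5, and only (2,4) is open for it.
Column 4 now contains 5; hence (1,4) = 2.
2 is placed in column 4, leaving (5,4) = 3.
The 3 cells of cage k must have product 18, so (4,2) = 3.
Row 4 already has 3, leaving (4,3) = 2.
Row 4 now contains 2; hence (4,6) = 4.
The 3 cells of cage k must have product 18; hence (5,2) = 1.
Row 5 now contains 3, so (5,3) = 6.
1 is placed in row 5, so (5,5) = 5.
4 is placed in column 6, so (5,6) = 2.
Cage l needs product 180, so (6,4) = 4.
Cage l has product 180, which forces (6,5) = 3.
Cage l needs product 180, so (6,6) = 5.
Cage i's pair has product 5, leaving (1,1) = 1.
Column 2 already has 1; hence (1,2) = 5.
6 is placed in column 3, so (1,3) = 4.
Row 1 now contains 4, which forces (1,5) = 6.
Column 2 already has 3; hence (2,2) = 6.
Column 3 now contains 2, leaving (2,3) = 3.
Column 5 now contains 6, which forces (2,5) = 4.
6 is placed in row 2, which forces (2,6) = 1.
Column 2 already has 5, leaving (3,2) = 4.
Column 3 now contains 4, which forces (3,3) = 5.
Column 4 already has 4, which forces (3,4) = 1.
The 3 cells of cage e must have product 12, leaving (3,5) = 2.
Column 6 already has 1; hence (3,6) = 6.
The 3 cells of cage g must have product 120, so (4,1) = 5.
Row 4 already has 4, which forces (4,4) = 6.
5 is placed in column 5, leaving (4,5) = 1.
Row 5 already has 5, so (5,1) = 4.
Row 6 now contains 5, which forces (6,1) = 6.
Row 2 already has 3, leaving (2,1) = 2.
6 is placed in row 3, leaving (3,1) = 3.
The full grid is 1 5 4 2 6 3 / 2 6 3 5 4 1 / 3 4 5 1 2 6 / 5 3 2 6 1 4 / 4 1 6 3 5 2 / 6 2 1 4 3 5.

6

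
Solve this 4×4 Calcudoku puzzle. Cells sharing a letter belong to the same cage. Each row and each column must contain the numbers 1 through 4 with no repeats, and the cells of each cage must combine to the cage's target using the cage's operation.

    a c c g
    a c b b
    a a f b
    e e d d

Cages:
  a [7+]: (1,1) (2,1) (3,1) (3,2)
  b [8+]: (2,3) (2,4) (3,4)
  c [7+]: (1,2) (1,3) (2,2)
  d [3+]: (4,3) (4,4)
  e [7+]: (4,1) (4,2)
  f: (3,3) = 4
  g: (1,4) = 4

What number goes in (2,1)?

1

G is a freebie, which forces (1,4) = 4.
The 4 cells of cage a must have sum 7, which forces (3,2) = 1.
Cage f is a single given cell, which forces (3,3) = 4.
The 3 cells of cage b must have sum 8; hence (2,3) = 3.
Cage b needs sum 8, which forces (2,4) = 2.
The 3 cells of cage b must have sum 8, so (3,4) = 3.
Column 4 already has 2, leaving (4,4) = 1.
Cage a has sum 7; hence (1,1) = 3.
The 3 cells of cage c must have sum 7, which forces (1,2) = 2.
The 3 cells of cage c must have sum 7, which forces (1,3) = 1.
Row 2 now contains 2, so (2,1) = 1.
Row 2 now contains 2, leaving (2,2) = 4.
Row 3 now contains 3, which forces (3,1) = 2.
Column 1 already has 3; hence (4,1) = 4.
Column 2 now contains 4, so (4,2) = 3.
Row 4 already has 1, which forces (4,3) = 2.
Completed grid: 3 2 1 4 / 1 4 3 2 / 2 1 4 3 / 4 3 2 1.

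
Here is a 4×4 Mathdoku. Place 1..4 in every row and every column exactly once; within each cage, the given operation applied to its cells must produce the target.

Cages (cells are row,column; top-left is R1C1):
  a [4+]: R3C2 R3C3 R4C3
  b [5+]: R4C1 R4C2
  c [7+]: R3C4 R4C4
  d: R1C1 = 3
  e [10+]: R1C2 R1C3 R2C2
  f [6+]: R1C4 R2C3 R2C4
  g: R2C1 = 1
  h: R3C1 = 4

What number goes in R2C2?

D is a freebie, leaving R1C1 = 3.
Row 1 now contains 3, so R1C3 = 4.
G is a freebie, which forces R2C1 = 1.
H is a freebie, so R3C1 = 4.
Cage a needs sum 4, so R3C2 = 1.
Cage a needs sum 4; hence R3C3 = 2.
Row 3 now contains 4; hence R3C4 = 3.
4 is placed in column 1, leaving R4C1 = 2.
Cage a has sum 4, so R4C3 = 1.
3 is placed in column 4; hence R4C4 = 4.
Row 1 already has 4, which forces R1C2 = 2.
Cage f needs sum 6, leaving R1C4 = 1.
Cage e needs sum 10; hence R2C2 = 4.
Column 3 already has 2, which forces R2C3 = 3.
4 is placed in column 4; hence R2C4 = 2.
4 is placed in row 4; hence R4C2 = 3.
The full grid is 3 2 4 1 / 1 4 3 2 / 4 1 2 3 / 2 3 1 4.

4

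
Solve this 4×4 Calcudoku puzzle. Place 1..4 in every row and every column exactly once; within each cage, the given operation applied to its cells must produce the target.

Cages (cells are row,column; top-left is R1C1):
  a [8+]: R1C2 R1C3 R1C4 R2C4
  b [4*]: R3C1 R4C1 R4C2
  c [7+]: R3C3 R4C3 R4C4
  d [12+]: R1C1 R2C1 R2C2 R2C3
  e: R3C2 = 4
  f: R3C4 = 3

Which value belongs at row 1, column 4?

Cage e is given; hence R3C2 = 4.
F is a freebie; hence R3C4 = 3.
Row 4 needs a 3, and only R4C3 is open for it.
The 3 cells of cage c must have sum 7, so R3C3 = 2.
Cage c needs sum 7, leaving R4C4 = 2.
Cage a needs sum 8, so R1C2 = 2.
Cage a has sum 8, leaving R1C3 = 1.
The 4 cells of cage a must have sum 8; hence R1C4 = 4.
Column 3 already has 2; hence R2C3 = 4.
Column 4 now contains 2, which forces R2C4 = 1.
Row 3 already has 2, leaving R3C1 = 1.
Cage b has product 4, which forces R4C1 = 4.
Row 4 now contains 2; hence R4C2 = 1.
Row 1 now contains 4, leaving R1C1 = 3.
The 4 cells of cage d must have sum 12, leaving R2C1 = 2.
Row 2 now contains 1, leaving R2C2 = 3.
The full grid is 3 2 1 4 / 2 3 4 1 / 1 4 2 3 / 4 1 3 2.

4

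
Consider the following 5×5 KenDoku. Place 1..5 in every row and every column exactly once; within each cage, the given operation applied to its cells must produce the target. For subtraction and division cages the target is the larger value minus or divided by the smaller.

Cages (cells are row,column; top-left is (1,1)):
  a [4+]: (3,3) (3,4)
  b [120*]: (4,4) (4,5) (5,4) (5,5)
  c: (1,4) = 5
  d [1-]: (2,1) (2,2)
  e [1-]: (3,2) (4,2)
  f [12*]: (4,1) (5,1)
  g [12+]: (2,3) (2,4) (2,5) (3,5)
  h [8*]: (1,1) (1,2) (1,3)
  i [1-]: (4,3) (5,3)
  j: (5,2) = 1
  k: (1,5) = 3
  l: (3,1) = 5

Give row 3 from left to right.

5 4 3 1 2

Cage c is given, leaving (1,4) = 5.
Cage k is a single given cell, leaving (1,5) = 3.
Cage l is a single given cell, leaving (3,1) = 5.
J is a freebie; hence (5,2) = 1.
Row 4 needs a 1, and only (4,3) is open for it.
The 3 cells of cage h must have product 8, so (1,1) = 1.
Column 3 already has 1, leaving (3,3) = 3.
Cage a needs two cells with sum 4, so (3,4) = 1.
Cage i's pair has difference 1; hence (5,3) = 2.
Cage h has product 8, leaving (1,2) = 2.
Column 3 already has 2, leaving (1,3) = 4.
4 is placed in column 3, leaving (2,3) = 5.
Cage g has sum 12, so (2,5) = 1.
Column 2 now contains 2, so (3,2) = 4.
Row 3 already has 4, leaving (3,5) = 2.
Column 2 now contains 4; hence (2,2) = 3.
The 4 cells of cage g must have sum 12, leaving (2,4) = 4.
3 is placed in column 2; hence (4,2) = 5.
Cage b has product 120, which forces (4,4) = 2.
Row 4 now contains 5; hence (4,5) = 4.
Cage b needs product 120; hence (5,4) = 3.
Column 5 now contains 4, so (5,5) = 5.
4 is placed in row 2, which forces (2,1) = 2.
Row 4 now contains 4, which forces (4,1) = 3.
3 is placed in row 5, so (5,1) = 4.
The full grid is 1 2 4 5 3 / 2 3 5 4 1 / 5 4 3 1 2 / 3 5 1 2 4 / 4 1 2 3 5.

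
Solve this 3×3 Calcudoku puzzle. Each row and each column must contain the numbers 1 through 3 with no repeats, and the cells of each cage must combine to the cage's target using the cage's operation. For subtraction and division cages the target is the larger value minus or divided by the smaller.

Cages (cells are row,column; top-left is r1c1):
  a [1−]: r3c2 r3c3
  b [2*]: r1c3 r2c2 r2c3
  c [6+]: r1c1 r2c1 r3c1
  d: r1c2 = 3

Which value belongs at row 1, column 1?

2

Cage d is a single given cell; hence r1c2 = 3.
Cage b has product 2, which forces r1c3 = 1.
Cage b has product 2, which forces r2c2 = 1.
Cage b needs product 2, which forces r2c3 = 2.
Column 2 already has 1, so r3c2 = 2.
2 is placed in column 3; hence r3c3 = 3.
Row 1 now contains 1, so r1c1 = 2.
Row 2 now contains 2, so r2c1 = 3.
3 is placed in row 3, which forces r3c1 = 1.
Completed grid: 2 3 1 / 3 1 2 / 1 2 3.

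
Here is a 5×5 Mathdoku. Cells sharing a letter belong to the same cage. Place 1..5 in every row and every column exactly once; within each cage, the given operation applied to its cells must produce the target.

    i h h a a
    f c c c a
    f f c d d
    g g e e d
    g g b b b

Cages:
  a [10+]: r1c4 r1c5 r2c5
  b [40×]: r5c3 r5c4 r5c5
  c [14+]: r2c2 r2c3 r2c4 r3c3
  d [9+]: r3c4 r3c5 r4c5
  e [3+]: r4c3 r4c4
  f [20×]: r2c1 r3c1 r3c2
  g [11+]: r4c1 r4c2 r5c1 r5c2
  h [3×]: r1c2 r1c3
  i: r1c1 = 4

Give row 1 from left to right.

4 1 3 5 2

I is a freebie, so r1c1 = 4.
Cage a has sum 10, leaving r2c5 = 3.
The only place for 5 in row 3 is r3c1.
Column 1 now contains 5, leaving r4c1 = 3.
The only place for 1 in row 3 is r3c5.
In row 3, 2 can only go at r3c2, so r3c2 = 2.
Cage f has product 20, which forces r2c1 = 2.
Column 1 now contains 2, so r5c1 = 1.
1 is placed in row 5; hence r5c2 = 3.
3 is placed in column 2, so r1c2 = 1.
Cage h needs two cells with product 3, leaving r1c3 = 3.
Cage c needs sum 14; hence r3c3 = 4.
4 is placed in row 3, so r3c4 = 3.
Cage g needs sum 11, so r4c2 = 4.
Row 4 already has 4, leaving r4c5 = 5.
Cage a has sum 10, so r1c4 = 5.
Column 5 already has 5, which forces r1c5 = 2.
Column 2 already has 4, so r2c2 = 5.
Cage c has sum 14, which forces r2c3 = 1.
Cage c has sum 14, leaving r2c4 = 4.
1 is placed in column 3, which forces r4c3 = 2.
Row 4 now contains 2, leaving r4c4 = 1.
Column 3 now contains 2, leaving r5c3 = 5.
Column 4 already has 4, so r5c4 = 2.
2 is placed in column 5, leaving r5c5 = 4.
Completed grid: 4 1 3 5 2 / 2 5 1 4 3 / 5 2 4 3 1 / 3 4 2 1 5 / 1 3 5 2 4.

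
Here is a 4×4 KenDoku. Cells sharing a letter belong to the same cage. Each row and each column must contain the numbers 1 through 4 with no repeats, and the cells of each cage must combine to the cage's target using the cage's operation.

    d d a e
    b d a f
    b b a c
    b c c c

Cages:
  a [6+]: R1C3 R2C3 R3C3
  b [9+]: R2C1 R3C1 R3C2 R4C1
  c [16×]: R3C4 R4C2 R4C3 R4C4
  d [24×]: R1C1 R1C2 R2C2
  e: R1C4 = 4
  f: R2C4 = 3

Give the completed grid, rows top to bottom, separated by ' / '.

Cage e is a single given cell, so R1C4 = 4.
Cage f is a single given cell, which forces R2C4 = 3.
The 4 cells of cage c must have product 16, which forces R3C4 = 2.
Column 4 now contains 4, so R4C4 = 1.
Cage d needs product 24, which forces R2C2 = 4.
4 is placed in column 2, which forces R4C2 = 2.
Row 4 already has 2, so R4C3 = 4.
Cage d has product 24, leaving R1C1 = 2.
Column 2 now contains 2; hence R1C2 = 3.
3 is placed in row 1; hence R1C3 = 1.
Column 1 already has 2; hence R2C1 = 1.
Column 3 now contains 1, leaving R2C3 = 2.
1 is placed in column 1, leaving R3C1 = 4.
Column 2 now contains 3, so R3C2 = 1.
Column 3 now contains 1, which forces R3C3 = 3.
4 is placed in row 4; hence R4C1 = 3.

2 3 1 4 / 1 4 2 3 / 4 1 3 2 / 3 2 4 1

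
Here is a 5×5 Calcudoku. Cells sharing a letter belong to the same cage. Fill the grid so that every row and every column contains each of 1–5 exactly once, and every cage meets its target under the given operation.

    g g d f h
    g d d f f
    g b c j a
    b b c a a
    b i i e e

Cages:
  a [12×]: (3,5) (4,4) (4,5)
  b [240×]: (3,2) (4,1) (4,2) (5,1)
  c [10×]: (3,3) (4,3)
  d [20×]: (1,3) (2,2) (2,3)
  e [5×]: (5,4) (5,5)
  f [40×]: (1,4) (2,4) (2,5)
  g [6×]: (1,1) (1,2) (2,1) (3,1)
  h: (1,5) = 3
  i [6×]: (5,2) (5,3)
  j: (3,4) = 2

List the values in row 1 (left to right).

The 4 cells of cage g must have product 6, so (1,2) = 1.
H is a freebie, which forces (1,5) = 3.
Cage j is a single given cell, leaving (3,4) = 2.
Row 1 already has 3, leaving (1,1) = 2.
Cage f needs product 40; hence (2,5) = 2.
Row 3 already has 2, leaving (3,3) = 5.
Cage c needs two cells with product 10, which forces (4,3) = 2.
The 3 cells of cage a must have product 12; hence (4,4) = 3.
Column 3 already has 2; hence (5,3) = 3.
Column 3 now contains 5, so (1,3) = 4.
Row 1 now contains 4; hence (1,4) = 5.
Cage d has product 20, leaving (2,2) = 5.
Column 3 now contains 5, leaving (2,3) = 1.
Column 4 now contains 5; hence (2,4) = 4.
The 4 cells of cage b must have product 240, so (3,2) = 3.
Cage b needs product 240, so (4,1) = 5.
Cage b has product 240; hence (4,2) = 4.
Row 4 already has 4, which forces (4,5) = 1.
Cage b has product 240; hence (5,1) = 4.
Row 5 now contains 3, which forces (5,2) = 2.
Column 4 now contains 5; hence (5,4) = 1.
Column 5 now contains 1, so (5,5) = 5.
1 is placed in row 2, which forces (2,1) = 3.
Row 3 now contains 3, leaving (3,1) = 1.
Column 5 now contains 1, so (3,5) = 4.
Filled in: 2 1 4 5 3 / 3 5 1 4 2 / 1 3 5 2 4 / 5 4 2 3 1 / 4 2 3 1 5.

2 1 4 5 3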